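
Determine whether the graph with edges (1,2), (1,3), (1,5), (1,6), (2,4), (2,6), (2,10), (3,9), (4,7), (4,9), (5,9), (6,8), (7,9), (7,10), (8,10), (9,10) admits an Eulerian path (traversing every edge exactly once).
No (4 vertices have odd degree: {4, 6, 7, 9}; Eulerian path requires 0 or 2)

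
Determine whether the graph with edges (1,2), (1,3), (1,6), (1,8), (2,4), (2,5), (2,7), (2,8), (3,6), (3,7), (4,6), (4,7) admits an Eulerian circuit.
No (6 vertices have odd degree: {2, 3, 4, 5, 6, 7}; Eulerian circuit requires 0)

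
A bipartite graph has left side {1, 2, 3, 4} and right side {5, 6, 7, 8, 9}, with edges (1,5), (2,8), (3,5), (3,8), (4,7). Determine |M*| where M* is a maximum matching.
3 (matching: (1,5), (2,8), (4,7); upper bound min(|L|,|R|) = min(4,5) = 4)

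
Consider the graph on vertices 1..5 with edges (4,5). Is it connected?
No, it has 4 components: {1}, {2}, {3}, {4, 5}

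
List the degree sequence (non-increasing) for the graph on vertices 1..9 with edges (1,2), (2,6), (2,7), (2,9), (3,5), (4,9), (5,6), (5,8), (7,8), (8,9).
[4, 3, 3, 3, 2, 2, 1, 1, 1] (degrees: deg(1)=1, deg(2)=4, deg(3)=1, deg(4)=1, deg(5)=3, deg(6)=2, deg(7)=2, deg(8)=3, deg(9)=3)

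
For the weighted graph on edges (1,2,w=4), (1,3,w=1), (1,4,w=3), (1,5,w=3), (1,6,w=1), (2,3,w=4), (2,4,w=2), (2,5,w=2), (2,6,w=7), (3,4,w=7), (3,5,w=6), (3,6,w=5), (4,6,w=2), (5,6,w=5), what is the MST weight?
8 (MST edges: (1,3,w=1), (1,6,w=1), (2,4,w=2), (2,5,w=2), (4,6,w=2); sum of weights 1 + 1 + 2 + 2 + 2 = 8)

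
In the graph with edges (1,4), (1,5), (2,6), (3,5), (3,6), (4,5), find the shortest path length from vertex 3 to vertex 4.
2 (path: 3 -> 5 -> 4, 2 edges)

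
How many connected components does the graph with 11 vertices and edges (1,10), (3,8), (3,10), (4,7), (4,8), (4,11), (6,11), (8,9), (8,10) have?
3 (components: {1, 3, 4, 6, 7, 8, 9, 10, 11}, {2}, {5})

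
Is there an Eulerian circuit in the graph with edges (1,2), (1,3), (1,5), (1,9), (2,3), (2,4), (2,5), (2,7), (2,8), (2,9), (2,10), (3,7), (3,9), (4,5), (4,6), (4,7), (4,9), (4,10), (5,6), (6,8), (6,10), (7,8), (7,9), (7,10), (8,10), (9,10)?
Yes (the graph is connected and all 10 vertices have even degree)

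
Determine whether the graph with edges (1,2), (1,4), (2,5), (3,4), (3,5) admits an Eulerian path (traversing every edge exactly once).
Yes — and in fact it has an Eulerian circuit (the graph is connected and all 5 vertices have even degree)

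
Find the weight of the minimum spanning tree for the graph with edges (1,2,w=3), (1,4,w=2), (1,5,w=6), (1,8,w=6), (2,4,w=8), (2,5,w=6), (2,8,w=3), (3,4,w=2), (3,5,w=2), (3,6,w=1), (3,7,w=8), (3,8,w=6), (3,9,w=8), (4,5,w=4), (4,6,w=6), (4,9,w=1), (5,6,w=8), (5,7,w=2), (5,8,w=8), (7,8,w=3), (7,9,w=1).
15 (MST edges: (1,2,w=3), (1,4,w=2), (2,8,w=3), (3,4,w=2), (3,5,w=2), (3,6,w=1), (4,9,w=1), (7,9,w=1); sum of weights 3 + 2 + 3 + 2 + 2 + 1 + 1 + 1 = 15)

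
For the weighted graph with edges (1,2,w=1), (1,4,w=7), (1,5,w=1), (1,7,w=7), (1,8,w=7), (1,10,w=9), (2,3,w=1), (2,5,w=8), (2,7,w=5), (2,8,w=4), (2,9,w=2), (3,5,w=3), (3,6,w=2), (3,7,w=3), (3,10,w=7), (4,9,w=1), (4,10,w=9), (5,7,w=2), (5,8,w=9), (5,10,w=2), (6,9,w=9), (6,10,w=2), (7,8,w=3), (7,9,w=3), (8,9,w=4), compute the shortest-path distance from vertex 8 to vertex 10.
7 (path: 8 -> 7 -> 5 -> 10; weights 3 + 2 + 2 = 7)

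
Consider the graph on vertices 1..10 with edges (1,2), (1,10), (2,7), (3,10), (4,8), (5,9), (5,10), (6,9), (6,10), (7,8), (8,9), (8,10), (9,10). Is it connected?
Yes (BFS from 1 visits [1, 2, 10, 7, 3, 5, 6, 8, 9, 4] — all 10 vertices reached)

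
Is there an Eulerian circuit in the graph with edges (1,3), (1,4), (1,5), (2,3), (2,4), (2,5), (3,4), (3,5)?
No (4 vertices have odd degree: {1, 2, 4, 5}; Eulerian circuit requires 0)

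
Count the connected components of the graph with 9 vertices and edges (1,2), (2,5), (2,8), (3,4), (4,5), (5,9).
3 (components: {1, 2, 3, 4, 5, 8, 9}, {6}, {7})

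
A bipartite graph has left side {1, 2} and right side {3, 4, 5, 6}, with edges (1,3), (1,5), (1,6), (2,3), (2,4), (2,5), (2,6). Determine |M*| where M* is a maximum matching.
2 (matching: (1,6), (2,5); upper bound min(|L|,|R|) = min(2,4) = 2)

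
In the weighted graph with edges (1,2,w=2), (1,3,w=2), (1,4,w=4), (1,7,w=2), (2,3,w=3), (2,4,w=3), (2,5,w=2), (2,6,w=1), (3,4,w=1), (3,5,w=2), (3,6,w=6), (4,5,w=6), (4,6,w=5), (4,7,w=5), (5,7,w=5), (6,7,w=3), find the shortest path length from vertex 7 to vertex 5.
5 (path: 7 -> 5; weights 5 = 5)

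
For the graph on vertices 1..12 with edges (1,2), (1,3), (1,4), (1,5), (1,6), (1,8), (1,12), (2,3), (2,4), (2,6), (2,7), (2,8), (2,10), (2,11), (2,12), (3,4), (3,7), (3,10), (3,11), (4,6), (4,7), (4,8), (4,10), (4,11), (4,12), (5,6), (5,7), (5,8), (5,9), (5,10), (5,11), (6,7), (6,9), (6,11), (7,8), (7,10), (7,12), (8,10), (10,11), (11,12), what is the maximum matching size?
6 (matching: (1,8), (2,4), (3,10), (5,11), (6,9), (7,12); upper bound floor(n/2) = floor(12/2) = 6)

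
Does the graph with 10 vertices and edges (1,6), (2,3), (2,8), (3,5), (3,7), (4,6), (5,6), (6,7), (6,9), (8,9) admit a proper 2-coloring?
Yes. Partition: {1, 2, 4, 5, 7, 9, 10}, {3, 6, 8}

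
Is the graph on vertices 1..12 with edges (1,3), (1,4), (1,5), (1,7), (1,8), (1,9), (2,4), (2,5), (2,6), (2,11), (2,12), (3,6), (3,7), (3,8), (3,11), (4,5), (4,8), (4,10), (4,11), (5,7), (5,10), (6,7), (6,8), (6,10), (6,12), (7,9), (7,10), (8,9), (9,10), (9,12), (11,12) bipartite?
No (odd cycle of length 3: 9 -> 1 -> 7 -> 9)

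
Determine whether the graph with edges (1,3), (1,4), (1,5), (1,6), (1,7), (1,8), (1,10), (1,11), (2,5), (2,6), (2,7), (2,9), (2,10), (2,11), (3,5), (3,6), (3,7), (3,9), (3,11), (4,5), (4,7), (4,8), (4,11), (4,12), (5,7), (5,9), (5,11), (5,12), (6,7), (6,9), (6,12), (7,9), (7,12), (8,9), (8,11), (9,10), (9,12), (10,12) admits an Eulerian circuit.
Yes (the graph is connected and all 12 vertices have even degree)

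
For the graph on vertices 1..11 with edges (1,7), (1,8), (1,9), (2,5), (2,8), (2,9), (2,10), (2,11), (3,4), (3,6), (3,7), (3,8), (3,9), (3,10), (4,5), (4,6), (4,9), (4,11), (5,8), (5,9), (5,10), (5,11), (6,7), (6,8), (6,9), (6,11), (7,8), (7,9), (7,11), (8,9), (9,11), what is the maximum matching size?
5 (matching: (1,7), (3,4), (5,10), (6,11), (8,9); upper bound floor(n/2) = floor(11/2) = 5)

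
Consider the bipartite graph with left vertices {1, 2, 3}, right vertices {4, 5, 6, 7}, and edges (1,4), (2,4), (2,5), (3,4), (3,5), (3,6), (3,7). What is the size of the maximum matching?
3 (matching: (1,4), (2,5), (3,7); upper bound min(|L|,|R|) = min(3,4) = 3)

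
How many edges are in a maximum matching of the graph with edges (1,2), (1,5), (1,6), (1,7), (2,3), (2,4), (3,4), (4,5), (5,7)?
3 (matching: (1,6), (2,4), (5,7); upper bound floor(n/2) = floor(7/2) = 3)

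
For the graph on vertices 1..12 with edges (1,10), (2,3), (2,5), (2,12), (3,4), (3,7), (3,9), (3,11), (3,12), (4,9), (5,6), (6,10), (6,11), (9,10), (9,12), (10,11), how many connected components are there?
2 (components: {1, 2, 3, 4, 5, 6, 7, 9, 10, 11, 12}, {8})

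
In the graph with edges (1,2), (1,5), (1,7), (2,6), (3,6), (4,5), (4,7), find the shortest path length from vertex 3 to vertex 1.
3 (path: 3 -> 6 -> 2 -> 1, 3 edges)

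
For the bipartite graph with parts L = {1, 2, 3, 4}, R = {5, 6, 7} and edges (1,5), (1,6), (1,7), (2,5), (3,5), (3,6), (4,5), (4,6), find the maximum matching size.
3 (matching: (1,7), (2,5), (3,6); upper bound min(|L|,|R|) = min(4,3) = 3)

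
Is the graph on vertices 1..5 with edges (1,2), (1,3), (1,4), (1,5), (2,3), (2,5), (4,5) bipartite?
No (odd cycle of length 3: 3 -> 1 -> 2 -> 3)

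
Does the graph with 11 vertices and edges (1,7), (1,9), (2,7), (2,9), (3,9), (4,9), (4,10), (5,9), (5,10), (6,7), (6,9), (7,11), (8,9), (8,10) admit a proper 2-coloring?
Yes. Partition: {1, 2, 3, 4, 5, 6, 8, 11}, {7, 9, 10}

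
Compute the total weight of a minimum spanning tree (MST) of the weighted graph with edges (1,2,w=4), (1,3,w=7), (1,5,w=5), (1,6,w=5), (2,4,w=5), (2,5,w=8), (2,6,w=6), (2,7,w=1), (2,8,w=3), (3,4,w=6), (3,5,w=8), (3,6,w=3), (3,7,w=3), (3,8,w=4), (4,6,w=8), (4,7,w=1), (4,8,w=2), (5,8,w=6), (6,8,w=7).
19 (MST edges: (1,2,w=4), (1,5,w=5), (2,7,w=1), (3,6,w=3), (3,7,w=3), (4,7,w=1), (4,8,w=2); sum of weights 4 + 5 + 1 + 3 + 3 + 1 + 2 = 19)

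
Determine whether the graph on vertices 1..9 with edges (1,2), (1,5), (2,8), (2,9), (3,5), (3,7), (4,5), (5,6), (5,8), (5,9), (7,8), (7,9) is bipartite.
Yes. Partition: {1, 3, 4, 6, 8, 9}, {2, 5, 7}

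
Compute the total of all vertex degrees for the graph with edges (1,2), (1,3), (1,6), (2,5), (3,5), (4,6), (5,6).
14 (handshake: sum of degrees = 2|E| = 2 x 7 = 14)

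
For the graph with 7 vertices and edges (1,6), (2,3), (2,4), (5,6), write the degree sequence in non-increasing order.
[2, 2, 1, 1, 1, 1, 0] (degrees: deg(1)=1, deg(2)=2, deg(3)=1, deg(4)=1, deg(5)=1, deg(6)=2, deg(7)=0)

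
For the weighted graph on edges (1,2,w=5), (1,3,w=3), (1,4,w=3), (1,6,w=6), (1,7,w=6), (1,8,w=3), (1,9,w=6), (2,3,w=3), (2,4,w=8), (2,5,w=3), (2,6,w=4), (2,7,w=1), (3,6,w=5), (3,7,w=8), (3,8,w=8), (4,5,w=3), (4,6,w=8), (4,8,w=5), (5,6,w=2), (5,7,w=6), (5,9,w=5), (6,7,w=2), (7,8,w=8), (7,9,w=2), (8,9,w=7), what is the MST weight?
19 (MST edges: (1,3,w=3), (1,4,w=3), (1,8,w=3), (2,3,w=3), (2,7,w=1), (5,6,w=2), (6,7,w=2), (7,9,w=2); sum of weights 3 + 3 + 3 + 3 + 1 + 2 + 2 + 2 = 19)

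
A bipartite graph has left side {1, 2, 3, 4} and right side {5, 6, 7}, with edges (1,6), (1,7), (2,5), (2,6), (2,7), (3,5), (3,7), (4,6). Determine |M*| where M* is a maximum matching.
3 (matching: (1,7), (2,6), (3,5); upper bound min(|L|,|R|) = min(4,3) = 3)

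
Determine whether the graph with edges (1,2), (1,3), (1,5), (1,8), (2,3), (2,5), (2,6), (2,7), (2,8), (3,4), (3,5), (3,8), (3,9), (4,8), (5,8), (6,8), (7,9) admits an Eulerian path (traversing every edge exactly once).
Yes — and in fact it has an Eulerian circuit (the graph is connected and all 9 vertices have even degree)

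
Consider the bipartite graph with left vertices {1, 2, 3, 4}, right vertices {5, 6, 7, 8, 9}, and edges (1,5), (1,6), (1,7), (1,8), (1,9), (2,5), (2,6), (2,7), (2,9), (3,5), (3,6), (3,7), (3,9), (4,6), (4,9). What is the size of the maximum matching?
4 (matching: (1,8), (2,9), (3,7), (4,6); upper bound min(|L|,|R|) = min(4,5) = 4)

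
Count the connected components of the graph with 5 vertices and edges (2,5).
4 (components: {1}, {2, 5}, {3}, {4})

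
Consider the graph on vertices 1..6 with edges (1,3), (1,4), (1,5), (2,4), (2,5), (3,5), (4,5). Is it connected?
No, it has 2 components: {1, 2, 3, 4, 5}, {6}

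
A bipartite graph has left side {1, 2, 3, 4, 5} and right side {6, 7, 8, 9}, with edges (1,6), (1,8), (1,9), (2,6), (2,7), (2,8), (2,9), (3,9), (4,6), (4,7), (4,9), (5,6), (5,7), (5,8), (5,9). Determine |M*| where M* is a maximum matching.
4 (matching: (1,9), (2,8), (4,7), (5,6); upper bound min(|L|,|R|) = min(5,4) = 4)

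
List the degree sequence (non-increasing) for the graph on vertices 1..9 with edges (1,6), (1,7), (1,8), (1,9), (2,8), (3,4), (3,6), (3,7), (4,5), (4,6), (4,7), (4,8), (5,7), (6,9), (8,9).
[5, 4, 4, 4, 4, 3, 3, 2, 1] (degrees: deg(1)=4, deg(2)=1, deg(3)=3, deg(4)=5, deg(5)=2, deg(6)=4, deg(7)=4, deg(8)=4, deg(9)=3)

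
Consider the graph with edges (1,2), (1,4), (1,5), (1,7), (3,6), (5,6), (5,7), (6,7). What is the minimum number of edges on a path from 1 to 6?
2 (path: 1 -> 7 -> 6, 2 edges)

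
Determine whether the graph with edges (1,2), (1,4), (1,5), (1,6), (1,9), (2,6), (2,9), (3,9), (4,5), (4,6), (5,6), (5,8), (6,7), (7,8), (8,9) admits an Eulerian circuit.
No (6 vertices have odd degree: {1, 2, 3, 4, 6, 8}; Eulerian circuit requires 0)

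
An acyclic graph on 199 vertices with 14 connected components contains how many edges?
185 (Each of the 14 component trees on V_i vertices has V_i - 1 edges; summing gives V - C = 199 - 14 = 185)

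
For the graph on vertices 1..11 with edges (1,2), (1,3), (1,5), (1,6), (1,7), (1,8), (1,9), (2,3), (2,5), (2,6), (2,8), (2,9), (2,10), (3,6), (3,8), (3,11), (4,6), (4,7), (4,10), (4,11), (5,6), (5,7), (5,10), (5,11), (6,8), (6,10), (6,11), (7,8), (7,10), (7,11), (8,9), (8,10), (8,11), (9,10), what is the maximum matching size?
5 (matching: (1,9), (2,10), (3,8), (4,7), (5,11); upper bound floor(n/2) = floor(11/2) = 5)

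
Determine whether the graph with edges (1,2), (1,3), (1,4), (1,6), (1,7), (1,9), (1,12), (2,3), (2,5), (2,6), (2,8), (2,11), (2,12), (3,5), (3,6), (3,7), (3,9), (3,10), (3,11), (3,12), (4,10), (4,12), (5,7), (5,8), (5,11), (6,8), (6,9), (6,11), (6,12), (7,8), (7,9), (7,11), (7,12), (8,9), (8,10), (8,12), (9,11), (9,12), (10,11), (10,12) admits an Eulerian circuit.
No (12 vertices have odd degree: {1, 2, 3, 4, 5, 6, 7, 8, 9, 10, 11, 12}; Eulerian circuit requires 0)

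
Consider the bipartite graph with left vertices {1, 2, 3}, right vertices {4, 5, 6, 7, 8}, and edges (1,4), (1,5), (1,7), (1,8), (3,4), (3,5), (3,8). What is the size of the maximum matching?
2 (matching: (1,7), (3,8); upper bound min(|L|,|R|) = min(3,5) = 3)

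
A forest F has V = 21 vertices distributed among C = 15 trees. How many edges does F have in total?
6 (Each of the 15 component trees on V_i vertices has V_i - 1 edges; summing gives V - C = 21 - 15 = 6)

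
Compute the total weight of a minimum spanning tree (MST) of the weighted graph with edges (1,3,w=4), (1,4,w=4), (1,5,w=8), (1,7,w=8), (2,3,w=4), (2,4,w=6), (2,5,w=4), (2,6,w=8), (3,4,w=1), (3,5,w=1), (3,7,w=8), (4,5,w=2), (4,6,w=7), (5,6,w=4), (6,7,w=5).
19 (MST edges: (1,4,w=4), (2,5,w=4), (3,4,w=1), (3,5,w=1), (5,6,w=4), (6,7,w=5); sum of weights 4 + 4 + 1 + 1 + 4 + 5 = 19)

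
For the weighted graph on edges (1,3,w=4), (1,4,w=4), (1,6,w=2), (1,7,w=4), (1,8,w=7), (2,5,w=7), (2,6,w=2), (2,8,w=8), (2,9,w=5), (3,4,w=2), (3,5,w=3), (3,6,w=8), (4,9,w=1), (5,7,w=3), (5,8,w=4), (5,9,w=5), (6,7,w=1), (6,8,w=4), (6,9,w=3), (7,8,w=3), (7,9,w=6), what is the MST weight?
17 (MST edges: (1,6,w=2), (2,6,w=2), (3,4,w=2), (3,5,w=3), (4,9,w=1), (5,7,w=3), (6,7,w=1), (7,8,w=3); sum of weights 2 + 2 + 2 + 3 + 1 + 3 + 1 + 3 = 17)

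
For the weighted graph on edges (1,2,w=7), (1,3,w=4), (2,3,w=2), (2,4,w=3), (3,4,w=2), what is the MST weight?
8 (MST edges: (1,3,w=4), (2,3,w=2), (3,4,w=2); sum of weights 4 + 2 + 2 = 8)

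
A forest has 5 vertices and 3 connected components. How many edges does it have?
2 (Each of the 3 component trees on V_i vertices has V_i - 1 edges; summing gives V - C = 5 - 3 = 2)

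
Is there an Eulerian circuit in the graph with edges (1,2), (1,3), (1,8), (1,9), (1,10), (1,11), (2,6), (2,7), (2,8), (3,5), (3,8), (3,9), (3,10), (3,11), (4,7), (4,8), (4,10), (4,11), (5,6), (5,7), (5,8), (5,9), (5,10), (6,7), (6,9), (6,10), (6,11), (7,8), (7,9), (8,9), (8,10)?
Yes (the graph is connected and all 11 vertices have even degree)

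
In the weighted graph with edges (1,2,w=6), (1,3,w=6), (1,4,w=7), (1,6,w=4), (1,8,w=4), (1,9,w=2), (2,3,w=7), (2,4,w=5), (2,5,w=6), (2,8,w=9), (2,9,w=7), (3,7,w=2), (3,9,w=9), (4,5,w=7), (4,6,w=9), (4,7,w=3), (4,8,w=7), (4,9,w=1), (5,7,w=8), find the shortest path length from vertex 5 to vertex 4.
7 (path: 5 -> 4; weights 7 = 7)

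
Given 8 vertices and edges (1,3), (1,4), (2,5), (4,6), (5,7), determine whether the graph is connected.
No, it has 3 components: {1, 3, 4, 6}, {2, 5, 7}, {8}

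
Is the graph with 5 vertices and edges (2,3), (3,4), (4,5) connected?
No, it has 2 components: {1}, {2, 3, 4, 5}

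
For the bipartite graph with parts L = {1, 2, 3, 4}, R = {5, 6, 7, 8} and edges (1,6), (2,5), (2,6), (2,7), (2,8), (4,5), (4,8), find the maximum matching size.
3 (matching: (1,6), (2,7), (4,8); upper bound min(|L|,|R|) = min(4,4) = 4)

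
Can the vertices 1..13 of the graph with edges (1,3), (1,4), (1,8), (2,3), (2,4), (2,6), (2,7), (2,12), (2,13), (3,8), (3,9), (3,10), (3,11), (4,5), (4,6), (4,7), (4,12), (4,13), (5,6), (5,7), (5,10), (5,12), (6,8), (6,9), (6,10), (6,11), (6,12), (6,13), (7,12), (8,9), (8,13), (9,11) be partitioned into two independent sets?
No (odd cycle of length 3: 3 -> 1 -> 8 -> 3)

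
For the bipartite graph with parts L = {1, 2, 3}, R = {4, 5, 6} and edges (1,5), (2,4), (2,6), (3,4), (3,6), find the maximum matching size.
3 (matching: (1,5), (2,6), (3,4); upper bound min(|L|,|R|) = min(3,3) = 3)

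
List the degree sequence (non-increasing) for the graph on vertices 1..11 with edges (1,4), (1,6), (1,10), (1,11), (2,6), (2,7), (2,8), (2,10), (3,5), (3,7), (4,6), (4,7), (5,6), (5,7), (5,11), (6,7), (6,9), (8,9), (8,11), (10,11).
[6, 5, 4, 4, 4, 4, 3, 3, 3, 2, 2] (degrees: deg(1)=4, deg(2)=4, deg(3)=2, deg(4)=3, deg(5)=4, deg(6)=6, deg(7)=5, deg(8)=3, deg(9)=2, deg(10)=3, deg(11)=4)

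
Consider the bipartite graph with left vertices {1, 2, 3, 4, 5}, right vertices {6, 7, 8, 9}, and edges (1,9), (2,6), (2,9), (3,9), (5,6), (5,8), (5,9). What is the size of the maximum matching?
3 (matching: (1,9), (2,6), (5,8); upper bound min(|L|,|R|) = min(5,4) = 4)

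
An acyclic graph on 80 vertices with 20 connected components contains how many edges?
60 (Each of the 20 component trees on V_i vertices has V_i - 1 edges; summing gives V - C = 80 - 20 = 60)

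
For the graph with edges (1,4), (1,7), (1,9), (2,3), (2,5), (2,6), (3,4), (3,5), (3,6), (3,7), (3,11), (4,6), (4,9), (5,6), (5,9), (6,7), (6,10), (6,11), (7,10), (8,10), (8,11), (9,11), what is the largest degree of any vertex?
7 (attained at vertex 6)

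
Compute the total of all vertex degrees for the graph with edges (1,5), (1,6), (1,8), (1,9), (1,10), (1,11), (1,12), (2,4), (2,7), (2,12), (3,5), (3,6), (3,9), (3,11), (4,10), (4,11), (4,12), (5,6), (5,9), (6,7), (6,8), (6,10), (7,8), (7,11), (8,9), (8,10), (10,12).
54 (handshake: sum of degrees = 2|E| = 2 x 27 = 54)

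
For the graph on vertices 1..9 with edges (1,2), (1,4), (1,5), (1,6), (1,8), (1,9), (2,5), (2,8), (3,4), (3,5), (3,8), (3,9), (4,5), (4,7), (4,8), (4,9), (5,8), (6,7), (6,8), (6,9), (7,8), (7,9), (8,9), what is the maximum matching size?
4 (matching: (2,5), (3,9), (4,7), (6,8); upper bound floor(n/2) = floor(9/2) = 4)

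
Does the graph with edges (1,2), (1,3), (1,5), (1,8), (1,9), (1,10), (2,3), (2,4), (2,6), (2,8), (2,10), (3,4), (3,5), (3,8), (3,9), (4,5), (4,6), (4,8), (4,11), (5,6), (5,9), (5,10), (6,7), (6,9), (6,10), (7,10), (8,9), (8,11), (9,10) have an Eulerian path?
Yes — and in fact it has an Eulerian circuit (the graph is connected and all 11 vertices have even degree)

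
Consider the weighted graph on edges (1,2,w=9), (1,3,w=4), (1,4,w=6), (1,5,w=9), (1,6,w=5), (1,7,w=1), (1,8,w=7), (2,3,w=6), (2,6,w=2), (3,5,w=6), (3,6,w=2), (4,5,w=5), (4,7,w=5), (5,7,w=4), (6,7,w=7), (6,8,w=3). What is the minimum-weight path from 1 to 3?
4 (path: 1 -> 3; weights 4 = 4)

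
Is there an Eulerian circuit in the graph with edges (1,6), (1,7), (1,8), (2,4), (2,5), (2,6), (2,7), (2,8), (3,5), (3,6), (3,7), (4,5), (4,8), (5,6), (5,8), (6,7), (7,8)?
No (8 vertices have odd degree: {1, 2, 3, 4, 5, 6, 7, 8}; Eulerian circuit requires 0)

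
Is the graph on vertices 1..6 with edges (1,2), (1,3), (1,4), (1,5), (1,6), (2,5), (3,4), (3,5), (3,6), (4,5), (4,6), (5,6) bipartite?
No (odd cycle of length 3: 6 -> 1 -> 5 -> 6)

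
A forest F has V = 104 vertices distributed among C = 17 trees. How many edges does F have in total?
87 (Each of the 17 component trees on V_i vertices has V_i - 1 edges; summing gives V - C = 104 - 17 = 87)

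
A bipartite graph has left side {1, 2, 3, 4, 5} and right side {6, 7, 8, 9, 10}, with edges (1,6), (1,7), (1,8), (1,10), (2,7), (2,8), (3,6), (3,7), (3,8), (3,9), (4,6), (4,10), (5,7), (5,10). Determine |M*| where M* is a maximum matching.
5 (matching: (1,10), (2,8), (3,9), (4,6), (5,7); upper bound min(|L|,|R|) = min(5,5) = 5)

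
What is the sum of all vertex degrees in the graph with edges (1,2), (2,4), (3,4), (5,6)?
8 (handshake: sum of degrees = 2|E| = 2 x 4 = 8)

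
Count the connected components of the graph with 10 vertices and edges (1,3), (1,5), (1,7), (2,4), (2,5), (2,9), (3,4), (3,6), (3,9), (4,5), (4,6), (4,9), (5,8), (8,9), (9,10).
1 (components: {1, 2, 3, 4, 5, 6, 7, 8, 9, 10})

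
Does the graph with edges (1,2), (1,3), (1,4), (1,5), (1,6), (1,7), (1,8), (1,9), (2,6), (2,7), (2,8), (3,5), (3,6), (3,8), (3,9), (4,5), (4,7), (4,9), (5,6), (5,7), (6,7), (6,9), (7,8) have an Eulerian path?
Yes (the graph is connected and exactly 2 vertices have odd degree: {3, 5}; any Eulerian path must start and end at those)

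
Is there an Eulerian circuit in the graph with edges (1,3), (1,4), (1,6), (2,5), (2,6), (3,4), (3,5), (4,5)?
No (4 vertices have odd degree: {1, 3, 4, 5}; Eulerian circuit requires 0)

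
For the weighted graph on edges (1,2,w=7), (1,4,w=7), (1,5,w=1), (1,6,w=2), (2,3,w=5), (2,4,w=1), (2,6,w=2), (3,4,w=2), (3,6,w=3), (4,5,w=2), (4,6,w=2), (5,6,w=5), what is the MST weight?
8 (MST edges: (1,5,w=1), (1,6,w=2), (2,4,w=1), (2,6,w=2), (3,4,w=2); sum of weights 1 + 2 + 1 + 2 + 2 = 8)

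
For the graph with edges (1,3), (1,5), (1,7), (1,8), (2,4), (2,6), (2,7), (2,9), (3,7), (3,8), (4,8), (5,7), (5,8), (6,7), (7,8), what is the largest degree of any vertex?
6 (attained at vertex 7)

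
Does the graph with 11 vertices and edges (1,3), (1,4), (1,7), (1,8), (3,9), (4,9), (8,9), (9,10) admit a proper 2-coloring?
Yes. Partition: {1, 2, 5, 6, 9, 11}, {3, 4, 7, 8, 10}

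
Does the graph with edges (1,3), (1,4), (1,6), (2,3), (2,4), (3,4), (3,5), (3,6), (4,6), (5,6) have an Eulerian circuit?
No (2 vertices have odd degree: {1, 3}; Eulerian circuit requires 0)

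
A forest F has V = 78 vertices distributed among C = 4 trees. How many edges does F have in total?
74 (Each of the 4 component trees on V_i vertices has V_i - 1 edges; summing gives V - C = 78 - 4 = 74)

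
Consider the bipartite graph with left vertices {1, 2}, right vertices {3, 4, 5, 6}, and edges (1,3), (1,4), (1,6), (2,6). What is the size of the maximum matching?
2 (matching: (1,4), (2,6); upper bound min(|L|,|R|) = min(2,4) = 2)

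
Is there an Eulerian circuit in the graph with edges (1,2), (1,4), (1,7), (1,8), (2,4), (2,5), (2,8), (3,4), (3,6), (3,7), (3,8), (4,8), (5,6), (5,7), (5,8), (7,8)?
Yes (the graph is connected and all 8 vertices have even degree)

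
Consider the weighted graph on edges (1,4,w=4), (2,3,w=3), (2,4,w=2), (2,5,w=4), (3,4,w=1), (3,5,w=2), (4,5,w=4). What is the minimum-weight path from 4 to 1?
4 (path: 4 -> 1; weights 4 = 4)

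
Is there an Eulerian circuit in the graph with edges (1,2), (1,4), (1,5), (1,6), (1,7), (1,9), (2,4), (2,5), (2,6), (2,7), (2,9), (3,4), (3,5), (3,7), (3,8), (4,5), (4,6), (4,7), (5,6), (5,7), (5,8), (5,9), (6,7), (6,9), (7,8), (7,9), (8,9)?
Yes (the graph is connected and all 9 vertices have even degree)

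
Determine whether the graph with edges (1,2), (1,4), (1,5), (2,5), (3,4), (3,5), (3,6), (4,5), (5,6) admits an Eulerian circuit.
No (4 vertices have odd degree: {1, 3, 4, 5}; Eulerian circuit requires 0)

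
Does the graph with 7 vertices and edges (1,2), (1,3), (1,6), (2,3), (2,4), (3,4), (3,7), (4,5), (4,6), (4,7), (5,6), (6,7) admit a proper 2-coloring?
No (odd cycle of length 3: 3 -> 1 -> 2 -> 3)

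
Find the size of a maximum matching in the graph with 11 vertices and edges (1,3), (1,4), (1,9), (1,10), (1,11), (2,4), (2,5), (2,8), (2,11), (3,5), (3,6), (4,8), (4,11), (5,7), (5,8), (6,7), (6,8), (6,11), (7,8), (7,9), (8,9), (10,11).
5 (matching: (1,10), (2,8), (3,5), (6,11), (7,9); upper bound floor(n/2) = floor(11/2) = 5)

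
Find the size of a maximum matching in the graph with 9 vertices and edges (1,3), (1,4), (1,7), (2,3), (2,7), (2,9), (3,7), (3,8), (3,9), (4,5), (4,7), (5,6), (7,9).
4 (matching: (1,4), (3,8), (5,6), (7,9); upper bound floor(n/2) = floor(9/2) = 4)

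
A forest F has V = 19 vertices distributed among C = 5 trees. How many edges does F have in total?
14 (Each of the 5 component trees on V_i vertices has V_i - 1 edges; summing gives V - C = 19 - 5 = 14)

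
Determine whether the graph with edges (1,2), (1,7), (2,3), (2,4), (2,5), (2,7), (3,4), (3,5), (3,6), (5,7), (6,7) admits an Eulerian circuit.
No (2 vertices have odd degree: {2, 5}; Eulerian circuit requires 0)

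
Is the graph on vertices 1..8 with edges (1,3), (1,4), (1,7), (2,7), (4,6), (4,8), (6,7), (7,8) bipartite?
Yes. Partition: {1, 2, 5, 6, 8}, {3, 4, 7}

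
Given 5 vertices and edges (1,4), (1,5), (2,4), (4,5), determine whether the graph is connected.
No, it has 2 components: {1, 2, 4, 5}, {3}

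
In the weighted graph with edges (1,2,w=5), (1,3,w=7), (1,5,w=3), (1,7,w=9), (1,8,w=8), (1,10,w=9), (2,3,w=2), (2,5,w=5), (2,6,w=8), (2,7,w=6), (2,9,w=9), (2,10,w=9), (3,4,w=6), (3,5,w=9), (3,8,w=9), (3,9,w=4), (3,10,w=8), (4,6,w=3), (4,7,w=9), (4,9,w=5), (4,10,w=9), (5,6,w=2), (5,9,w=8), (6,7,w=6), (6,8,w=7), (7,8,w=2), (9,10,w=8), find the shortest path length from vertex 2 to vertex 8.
8 (path: 2 -> 7 -> 8; weights 6 + 2 = 8)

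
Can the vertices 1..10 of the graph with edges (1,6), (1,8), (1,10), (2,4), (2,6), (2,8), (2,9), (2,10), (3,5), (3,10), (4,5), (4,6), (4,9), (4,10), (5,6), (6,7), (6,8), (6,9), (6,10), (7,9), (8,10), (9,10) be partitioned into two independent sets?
No (odd cycle of length 3: 6 -> 1 -> 8 -> 6)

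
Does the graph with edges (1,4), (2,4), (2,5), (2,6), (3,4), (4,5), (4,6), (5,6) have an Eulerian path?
No (6 vertices have odd degree: {1, 2, 3, 4, 5, 6}; Eulerian path requires 0 or 2)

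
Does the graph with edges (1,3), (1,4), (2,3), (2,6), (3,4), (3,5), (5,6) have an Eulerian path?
Yes — and in fact it has an Eulerian circuit (the graph is connected and all 6 vertices have even degree)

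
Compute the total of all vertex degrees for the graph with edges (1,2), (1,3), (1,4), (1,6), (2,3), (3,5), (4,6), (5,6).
16 (handshake: sum of degrees = 2|E| = 2 x 8 = 16)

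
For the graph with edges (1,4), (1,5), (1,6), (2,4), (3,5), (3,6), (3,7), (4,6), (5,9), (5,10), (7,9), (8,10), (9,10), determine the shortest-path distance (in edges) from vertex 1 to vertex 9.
2 (path: 1 -> 5 -> 9, 2 edges)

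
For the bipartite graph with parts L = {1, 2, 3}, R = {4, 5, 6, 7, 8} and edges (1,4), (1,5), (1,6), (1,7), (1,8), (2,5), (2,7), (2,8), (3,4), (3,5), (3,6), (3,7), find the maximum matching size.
3 (matching: (1,8), (2,7), (3,6); upper bound min(|L|,|R|) = min(3,5) = 3)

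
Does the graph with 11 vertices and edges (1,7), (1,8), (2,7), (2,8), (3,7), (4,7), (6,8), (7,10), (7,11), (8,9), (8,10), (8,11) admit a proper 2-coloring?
Yes. Partition: {1, 2, 3, 4, 5, 6, 9, 10, 11}, {7, 8}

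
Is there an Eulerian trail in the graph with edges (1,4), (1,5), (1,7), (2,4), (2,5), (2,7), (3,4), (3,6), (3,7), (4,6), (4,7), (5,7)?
No (6 vertices have odd degree: {1, 2, 3, 4, 5, 7}; Eulerian path requires 0 or 2)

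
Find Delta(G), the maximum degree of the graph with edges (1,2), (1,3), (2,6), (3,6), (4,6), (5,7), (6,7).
4 (attained at vertex 6)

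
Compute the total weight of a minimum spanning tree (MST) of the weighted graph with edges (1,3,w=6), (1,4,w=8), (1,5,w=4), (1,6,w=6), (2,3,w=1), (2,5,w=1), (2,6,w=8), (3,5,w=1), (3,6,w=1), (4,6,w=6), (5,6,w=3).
13 (MST edges: (1,5,w=4), (2,3,w=1), (2,5,w=1), (3,6,w=1), (4,6,w=6); sum of weights 4 + 1 + 1 + 1 + 6 = 13)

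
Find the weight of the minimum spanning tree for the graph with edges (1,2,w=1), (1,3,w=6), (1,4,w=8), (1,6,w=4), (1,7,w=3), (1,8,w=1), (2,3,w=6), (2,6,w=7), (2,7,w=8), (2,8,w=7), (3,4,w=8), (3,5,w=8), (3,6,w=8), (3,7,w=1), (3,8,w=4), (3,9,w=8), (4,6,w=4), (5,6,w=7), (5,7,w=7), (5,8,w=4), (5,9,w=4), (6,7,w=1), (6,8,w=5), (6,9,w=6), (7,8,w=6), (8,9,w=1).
16 (MST edges: (1,2,w=1), (1,7,w=3), (1,8,w=1), (3,7,w=1), (4,6,w=4), (5,8,w=4), (6,7,w=1), (8,9,w=1); sum of weights 1 + 3 + 1 + 1 + 4 + 4 + 1 + 1 = 16)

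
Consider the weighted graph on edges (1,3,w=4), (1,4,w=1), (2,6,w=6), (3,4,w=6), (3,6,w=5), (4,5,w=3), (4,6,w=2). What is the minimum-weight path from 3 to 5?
8 (path: 3 -> 1 -> 4 -> 5; weights 4 + 1 + 3 = 8)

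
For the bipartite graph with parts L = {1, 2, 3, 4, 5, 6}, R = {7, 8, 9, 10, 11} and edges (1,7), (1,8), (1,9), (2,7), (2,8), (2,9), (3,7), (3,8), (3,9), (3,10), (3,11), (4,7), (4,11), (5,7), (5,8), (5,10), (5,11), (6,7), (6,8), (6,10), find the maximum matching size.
5 (matching: (1,9), (2,8), (3,11), (4,7), (5,10); upper bound min(|L|,|R|) = min(6,5) = 5)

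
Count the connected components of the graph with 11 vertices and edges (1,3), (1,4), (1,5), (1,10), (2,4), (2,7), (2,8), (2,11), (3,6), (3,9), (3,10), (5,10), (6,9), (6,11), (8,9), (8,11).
1 (components: {1, 2, 3, 4, 5, 6, 7, 8, 9, 10, 11})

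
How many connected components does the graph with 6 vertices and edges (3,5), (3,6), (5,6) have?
4 (components: {1}, {2}, {3, 5, 6}, {4})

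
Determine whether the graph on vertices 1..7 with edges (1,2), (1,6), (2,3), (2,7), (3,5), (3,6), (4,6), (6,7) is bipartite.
Yes. Partition: {1, 3, 4, 7}, {2, 5, 6}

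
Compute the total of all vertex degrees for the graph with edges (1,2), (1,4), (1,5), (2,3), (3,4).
10 (handshake: sum of degrees = 2|E| = 2 x 5 = 10)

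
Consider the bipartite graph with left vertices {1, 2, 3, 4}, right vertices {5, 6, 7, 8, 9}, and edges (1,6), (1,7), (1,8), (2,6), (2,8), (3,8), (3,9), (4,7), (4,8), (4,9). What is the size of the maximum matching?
4 (matching: (1,8), (2,6), (3,9), (4,7); upper bound min(|L|,|R|) = min(4,5) = 4)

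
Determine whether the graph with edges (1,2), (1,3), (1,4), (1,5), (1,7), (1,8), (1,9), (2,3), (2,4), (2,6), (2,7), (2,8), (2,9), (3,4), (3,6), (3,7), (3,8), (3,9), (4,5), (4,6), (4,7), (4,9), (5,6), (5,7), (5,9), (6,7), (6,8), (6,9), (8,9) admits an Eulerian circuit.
No (8 vertices have odd degree: {1, 2, 3, 4, 5, 6, 8, 9}; Eulerian circuit requires 0)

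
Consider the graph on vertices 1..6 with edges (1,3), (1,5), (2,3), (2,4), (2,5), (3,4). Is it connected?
No, it has 2 components: {1, 2, 3, 4, 5}, {6}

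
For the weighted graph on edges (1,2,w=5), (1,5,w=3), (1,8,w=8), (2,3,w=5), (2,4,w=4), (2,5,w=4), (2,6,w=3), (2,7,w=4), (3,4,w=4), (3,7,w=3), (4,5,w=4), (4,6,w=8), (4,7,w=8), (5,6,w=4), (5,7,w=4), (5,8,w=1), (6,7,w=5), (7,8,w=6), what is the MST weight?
22 (MST edges: (1,5,w=3), (2,4,w=4), (2,5,w=4), (2,6,w=3), (2,7,w=4), (3,7,w=3), (5,8,w=1); sum of weights 3 + 4 + 4 + 3 + 4 + 3 + 1 = 22)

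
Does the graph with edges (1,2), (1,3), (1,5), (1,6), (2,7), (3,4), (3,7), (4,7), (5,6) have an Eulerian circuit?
No (2 vertices have odd degree: {3, 7}; Eulerian circuit requires 0)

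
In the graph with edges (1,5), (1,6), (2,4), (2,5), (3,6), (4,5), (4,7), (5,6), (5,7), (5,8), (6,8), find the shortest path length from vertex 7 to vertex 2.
2 (path: 7 -> 5 -> 2, 2 edges)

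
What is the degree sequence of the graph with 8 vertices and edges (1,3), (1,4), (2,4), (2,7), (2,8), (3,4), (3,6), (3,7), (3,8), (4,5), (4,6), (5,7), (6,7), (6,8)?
[5, 5, 4, 4, 3, 3, 2, 2] (degrees: deg(1)=2, deg(2)=3, deg(3)=5, deg(4)=5, deg(5)=2, deg(6)=4, deg(7)=4, deg(8)=3)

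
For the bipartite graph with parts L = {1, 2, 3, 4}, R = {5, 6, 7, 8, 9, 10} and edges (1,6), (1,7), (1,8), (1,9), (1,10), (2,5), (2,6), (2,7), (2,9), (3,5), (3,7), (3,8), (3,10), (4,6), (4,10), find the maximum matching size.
4 (matching: (1,7), (2,9), (3,8), (4,10); upper bound min(|L|,|R|) = min(4,6) = 4)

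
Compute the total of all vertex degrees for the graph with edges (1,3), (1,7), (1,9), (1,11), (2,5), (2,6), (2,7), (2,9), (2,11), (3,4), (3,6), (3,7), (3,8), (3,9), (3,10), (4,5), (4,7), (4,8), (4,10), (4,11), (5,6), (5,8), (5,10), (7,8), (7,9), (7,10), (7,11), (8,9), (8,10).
58 (handshake: sum of degrees = 2|E| = 2 x 29 = 58)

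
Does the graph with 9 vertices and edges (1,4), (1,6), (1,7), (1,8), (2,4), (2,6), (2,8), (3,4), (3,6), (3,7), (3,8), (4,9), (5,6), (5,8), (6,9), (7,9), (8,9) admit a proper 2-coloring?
Yes. Partition: {1, 2, 3, 5, 9}, {4, 6, 7, 8}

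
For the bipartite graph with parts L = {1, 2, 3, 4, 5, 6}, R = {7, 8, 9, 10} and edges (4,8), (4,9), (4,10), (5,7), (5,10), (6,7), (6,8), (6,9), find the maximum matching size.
3 (matching: (4,8), (5,10), (6,9); upper bound min(|L|,|R|) = min(6,4) = 4)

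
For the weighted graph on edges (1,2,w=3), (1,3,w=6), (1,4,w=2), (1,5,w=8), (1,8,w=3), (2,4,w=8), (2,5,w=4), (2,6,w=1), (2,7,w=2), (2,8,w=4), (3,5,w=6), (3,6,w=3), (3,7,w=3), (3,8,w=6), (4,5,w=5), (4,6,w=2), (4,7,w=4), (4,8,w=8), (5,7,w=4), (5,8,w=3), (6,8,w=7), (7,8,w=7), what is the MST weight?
16 (MST edges: (1,4,w=2), (1,8,w=3), (2,6,w=1), (2,7,w=2), (3,7,w=3), (4,6,w=2), (5,8,w=3); sum of weights 2 + 3 + 1 + 2 + 3 + 2 + 3 = 16)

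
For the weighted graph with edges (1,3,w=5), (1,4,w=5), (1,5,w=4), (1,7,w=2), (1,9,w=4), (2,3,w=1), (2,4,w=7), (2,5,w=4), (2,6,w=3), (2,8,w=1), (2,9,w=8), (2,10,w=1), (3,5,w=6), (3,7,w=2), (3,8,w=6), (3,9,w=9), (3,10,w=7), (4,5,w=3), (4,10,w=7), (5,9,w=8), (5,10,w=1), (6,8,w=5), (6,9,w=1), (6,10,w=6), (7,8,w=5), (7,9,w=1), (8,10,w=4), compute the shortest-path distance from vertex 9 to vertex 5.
6 (path: 9 -> 6 -> 2 -> 10 -> 5; weights 1 + 3 + 1 + 1 = 6)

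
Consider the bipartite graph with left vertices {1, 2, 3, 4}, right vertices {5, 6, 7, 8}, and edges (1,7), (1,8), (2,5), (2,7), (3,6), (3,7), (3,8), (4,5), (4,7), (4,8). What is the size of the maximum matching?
4 (matching: (1,8), (2,7), (3,6), (4,5); upper bound min(|L|,|R|) = min(4,4) = 4)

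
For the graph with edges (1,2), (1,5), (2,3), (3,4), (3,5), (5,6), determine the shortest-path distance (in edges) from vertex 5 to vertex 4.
2 (path: 5 -> 3 -> 4, 2 edges)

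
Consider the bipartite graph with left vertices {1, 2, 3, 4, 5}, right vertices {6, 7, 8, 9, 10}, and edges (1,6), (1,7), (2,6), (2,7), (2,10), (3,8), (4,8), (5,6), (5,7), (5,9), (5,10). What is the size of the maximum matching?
4 (matching: (1,7), (2,10), (3,8), (5,9); upper bound min(|L|,|R|) = min(5,5) = 5)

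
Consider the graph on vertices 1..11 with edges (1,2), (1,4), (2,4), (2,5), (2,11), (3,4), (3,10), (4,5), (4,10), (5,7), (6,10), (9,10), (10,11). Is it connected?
No, it has 2 components: {1, 2, 3, 4, 5, 6, 7, 9, 10, 11}, {8}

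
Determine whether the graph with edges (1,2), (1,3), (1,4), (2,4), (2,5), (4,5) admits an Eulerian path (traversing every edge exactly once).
No (4 vertices have odd degree: {1, 2, 3, 4}; Eulerian path requires 0 or 2)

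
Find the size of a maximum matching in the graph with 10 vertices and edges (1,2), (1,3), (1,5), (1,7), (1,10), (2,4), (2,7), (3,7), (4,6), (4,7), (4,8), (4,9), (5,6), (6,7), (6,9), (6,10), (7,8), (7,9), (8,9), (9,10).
5 (matching: (1,3), (2,7), (4,8), (5,6), (9,10); upper bound floor(n/2) = floor(10/2) = 5)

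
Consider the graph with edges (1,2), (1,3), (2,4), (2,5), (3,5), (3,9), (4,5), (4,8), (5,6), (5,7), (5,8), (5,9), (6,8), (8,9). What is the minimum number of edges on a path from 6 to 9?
2 (path: 6 -> 5 -> 9, 2 edges)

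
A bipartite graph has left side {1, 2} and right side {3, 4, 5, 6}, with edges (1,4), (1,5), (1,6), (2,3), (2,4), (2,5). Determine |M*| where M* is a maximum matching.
2 (matching: (1,6), (2,5); upper bound min(|L|,|R|) = min(2,4) = 2)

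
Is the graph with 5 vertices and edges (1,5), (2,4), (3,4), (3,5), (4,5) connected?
Yes (BFS from 1 visits [1, 5, 3, 4, 2] — all 5 vertices reached)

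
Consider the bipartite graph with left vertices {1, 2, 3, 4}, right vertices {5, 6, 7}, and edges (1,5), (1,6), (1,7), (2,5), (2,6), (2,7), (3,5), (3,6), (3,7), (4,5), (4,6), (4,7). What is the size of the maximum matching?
3 (matching: (1,7), (2,6), (3,5); upper bound min(|L|,|R|) = min(4,3) = 3)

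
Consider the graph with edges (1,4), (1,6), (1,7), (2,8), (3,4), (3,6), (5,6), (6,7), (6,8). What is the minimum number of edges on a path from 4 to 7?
2 (path: 4 -> 1 -> 7, 2 edges)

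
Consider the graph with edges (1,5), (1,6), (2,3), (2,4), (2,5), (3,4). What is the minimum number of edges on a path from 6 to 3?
4 (path: 6 -> 1 -> 5 -> 2 -> 3, 4 edges)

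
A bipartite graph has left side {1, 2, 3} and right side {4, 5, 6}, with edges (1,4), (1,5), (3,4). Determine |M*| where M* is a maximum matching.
2 (matching: (1,5), (3,4); upper bound min(|L|,|R|) = min(3,3) = 3)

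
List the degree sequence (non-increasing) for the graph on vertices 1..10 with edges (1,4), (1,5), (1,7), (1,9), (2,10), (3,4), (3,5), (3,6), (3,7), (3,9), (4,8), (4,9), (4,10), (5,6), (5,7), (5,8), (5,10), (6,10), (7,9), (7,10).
[6, 5, 5, 5, 5, 4, 4, 3, 2, 1] (degrees: deg(1)=4, deg(2)=1, deg(3)=5, deg(4)=5, deg(5)=6, deg(6)=3, deg(7)=5, deg(8)=2, deg(9)=4, deg(10)=5)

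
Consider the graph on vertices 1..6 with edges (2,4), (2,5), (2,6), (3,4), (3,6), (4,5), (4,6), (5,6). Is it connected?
No, it has 2 components: {1}, {2, 3, 4, 5, 6}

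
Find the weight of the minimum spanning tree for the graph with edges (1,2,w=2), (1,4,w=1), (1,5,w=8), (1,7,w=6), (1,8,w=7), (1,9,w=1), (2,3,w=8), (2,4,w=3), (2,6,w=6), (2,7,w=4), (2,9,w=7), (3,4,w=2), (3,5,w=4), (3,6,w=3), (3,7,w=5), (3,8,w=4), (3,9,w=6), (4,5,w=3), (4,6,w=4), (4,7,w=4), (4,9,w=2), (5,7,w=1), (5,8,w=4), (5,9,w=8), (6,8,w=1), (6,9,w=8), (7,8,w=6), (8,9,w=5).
14 (MST edges: (1,2,w=2), (1,4,w=1), (1,9,w=1), (3,4,w=2), (3,6,w=3), (4,5,w=3), (5,7,w=1), (6,8,w=1); sum of weights 2 + 1 + 1 + 2 + 3 + 3 + 1 + 1 = 14)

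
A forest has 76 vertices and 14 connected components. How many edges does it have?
62 (Each of the 14 component trees on V_i vertices has V_i - 1 edges; summing gives V - C = 76 - 14 = 62)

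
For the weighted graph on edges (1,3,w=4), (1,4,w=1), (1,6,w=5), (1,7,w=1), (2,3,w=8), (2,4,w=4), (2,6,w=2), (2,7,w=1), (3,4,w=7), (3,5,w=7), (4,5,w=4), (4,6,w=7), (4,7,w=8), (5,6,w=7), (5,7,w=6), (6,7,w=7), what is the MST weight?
13 (MST edges: (1,3,w=4), (1,4,w=1), (1,7,w=1), (2,6,w=2), (2,7,w=1), (4,5,w=4); sum of weights 4 + 1 + 1 + 2 + 1 + 4 = 13)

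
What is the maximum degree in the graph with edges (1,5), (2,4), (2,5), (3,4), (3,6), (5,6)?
3 (attained at vertex 5)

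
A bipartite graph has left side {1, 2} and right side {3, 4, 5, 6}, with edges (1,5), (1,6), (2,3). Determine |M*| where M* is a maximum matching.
2 (matching: (1,6), (2,3); upper bound min(|L|,|R|) = min(2,4) = 2)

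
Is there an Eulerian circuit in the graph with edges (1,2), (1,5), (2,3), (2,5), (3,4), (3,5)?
No (4 vertices have odd degree: {2, 3, 4, 5}; Eulerian circuit requires 0)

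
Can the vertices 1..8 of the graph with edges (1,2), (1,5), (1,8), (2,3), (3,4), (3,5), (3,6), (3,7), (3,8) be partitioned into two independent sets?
Yes. Partition: {1, 3}, {2, 4, 5, 6, 7, 8}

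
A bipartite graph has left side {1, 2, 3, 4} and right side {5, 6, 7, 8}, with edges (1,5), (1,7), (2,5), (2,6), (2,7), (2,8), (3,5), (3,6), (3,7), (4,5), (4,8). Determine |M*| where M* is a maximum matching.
4 (matching: (1,7), (2,8), (3,6), (4,5); upper bound min(|L|,|R|) = min(4,4) = 4)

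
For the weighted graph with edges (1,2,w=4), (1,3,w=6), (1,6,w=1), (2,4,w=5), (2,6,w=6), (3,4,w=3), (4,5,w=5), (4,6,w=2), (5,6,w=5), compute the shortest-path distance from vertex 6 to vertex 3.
5 (path: 6 -> 4 -> 3; weights 2 + 3 = 5)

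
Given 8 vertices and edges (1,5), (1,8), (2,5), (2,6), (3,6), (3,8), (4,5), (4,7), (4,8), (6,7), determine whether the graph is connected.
Yes (BFS from 1 visits [1, 5, 8, 2, 4, 3, 6, 7] — all 8 vertices reached)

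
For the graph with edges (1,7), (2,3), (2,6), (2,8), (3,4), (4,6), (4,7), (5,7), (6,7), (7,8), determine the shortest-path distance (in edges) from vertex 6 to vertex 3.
2 (path: 6 -> 2 -> 3, 2 edges)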